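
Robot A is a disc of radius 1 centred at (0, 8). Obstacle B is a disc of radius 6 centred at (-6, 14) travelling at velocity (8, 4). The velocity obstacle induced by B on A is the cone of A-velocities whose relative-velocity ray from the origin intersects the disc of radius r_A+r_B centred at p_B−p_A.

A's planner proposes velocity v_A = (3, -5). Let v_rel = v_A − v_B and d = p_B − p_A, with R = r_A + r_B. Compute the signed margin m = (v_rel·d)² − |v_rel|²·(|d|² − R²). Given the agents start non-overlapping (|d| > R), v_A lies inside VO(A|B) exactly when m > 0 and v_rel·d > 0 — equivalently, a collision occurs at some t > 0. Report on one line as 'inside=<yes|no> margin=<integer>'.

d = (-6, 6),  |d|² = 72;  R = 1+6 = 7,  c = 72−7² = 23
v_rel = (-5, -9),  |v_rel|² = 106;  v_rel·d = (-5)·(-6) + (-9)·(6) = -24
106·t² + 48·t + 23 = 0  ⇒  m = (-24)² − 106·23 = -1862
m = -1862 < 0,  v_rel·d = -24 < 0  ⇒  outside

inside=no margin=-1862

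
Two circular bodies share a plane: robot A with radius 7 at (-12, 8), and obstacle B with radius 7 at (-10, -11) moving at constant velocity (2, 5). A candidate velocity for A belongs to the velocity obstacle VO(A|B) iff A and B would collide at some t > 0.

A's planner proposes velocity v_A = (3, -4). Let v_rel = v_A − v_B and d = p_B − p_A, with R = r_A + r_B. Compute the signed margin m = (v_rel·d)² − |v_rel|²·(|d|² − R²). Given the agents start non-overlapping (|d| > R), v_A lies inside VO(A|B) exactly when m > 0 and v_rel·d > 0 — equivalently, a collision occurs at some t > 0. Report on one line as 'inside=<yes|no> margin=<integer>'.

d = (2, -19),  |d|² = 365;  R = 7+7 = 14,  c = 365−14² = 169
v_rel = (1, -9),  |v_rel|² = 82;  v_rel·d = (1)·(2) + (-9)·(-19) = 173
82·t² − 346·t + 169 = 0  ⇒  m = 173² − 82·169 = 16071
m = 16071 > 0,  v_rel·d = 173 > 0  ⇒  inside

inside=yes margin=16071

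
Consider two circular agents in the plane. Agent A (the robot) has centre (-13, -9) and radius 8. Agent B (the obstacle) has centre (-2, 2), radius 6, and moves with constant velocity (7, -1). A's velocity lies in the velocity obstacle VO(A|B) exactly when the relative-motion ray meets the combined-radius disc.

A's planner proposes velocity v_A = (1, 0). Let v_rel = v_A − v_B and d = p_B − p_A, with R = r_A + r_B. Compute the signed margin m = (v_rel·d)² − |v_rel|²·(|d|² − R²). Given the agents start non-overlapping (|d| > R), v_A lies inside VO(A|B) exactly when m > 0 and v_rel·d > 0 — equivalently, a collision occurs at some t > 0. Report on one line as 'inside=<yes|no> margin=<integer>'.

d = (11, 11),  |d|² = 242;  R = 8+6 = 14,  c = 242−14² = 46
v_rel = (-6, 1),  |v_rel|² = 37;  v_rel·d = (-6)·(11) + (1)·(11) = -55
37·t² + 110·t + 46 = 0  ⇒  m = (-55)² − 37·46 = 1323
m = 1323 > 0,  v_rel·d = -55 < 0  ⇒  outside

inside=no margin=1323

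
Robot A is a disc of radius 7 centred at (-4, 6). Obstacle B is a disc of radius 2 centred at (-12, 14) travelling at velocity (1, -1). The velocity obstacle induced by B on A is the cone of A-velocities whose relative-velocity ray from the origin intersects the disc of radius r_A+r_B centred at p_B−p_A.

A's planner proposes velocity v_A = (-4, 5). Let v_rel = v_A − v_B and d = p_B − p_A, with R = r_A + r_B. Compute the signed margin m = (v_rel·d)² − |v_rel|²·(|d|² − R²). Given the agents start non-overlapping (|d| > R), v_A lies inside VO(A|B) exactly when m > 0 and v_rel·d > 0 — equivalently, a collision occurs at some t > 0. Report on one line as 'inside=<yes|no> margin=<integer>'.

d = (-8, 8),  |d|² = 128;  R = 7+2 = 9,  c = 128−9² = 47
v_rel = (-5, 6),  |v_rel|² = 61;  v_rel·d = (-5)·(-8) + (6)·(8) = 88
61·t² − 176·t + 47 = 0  ⇒  m = 88² − 61·47 = 4877
m = 4877 > 0,  v_rel·d = 88 > 0  ⇒  inside

inside=yes margin=4877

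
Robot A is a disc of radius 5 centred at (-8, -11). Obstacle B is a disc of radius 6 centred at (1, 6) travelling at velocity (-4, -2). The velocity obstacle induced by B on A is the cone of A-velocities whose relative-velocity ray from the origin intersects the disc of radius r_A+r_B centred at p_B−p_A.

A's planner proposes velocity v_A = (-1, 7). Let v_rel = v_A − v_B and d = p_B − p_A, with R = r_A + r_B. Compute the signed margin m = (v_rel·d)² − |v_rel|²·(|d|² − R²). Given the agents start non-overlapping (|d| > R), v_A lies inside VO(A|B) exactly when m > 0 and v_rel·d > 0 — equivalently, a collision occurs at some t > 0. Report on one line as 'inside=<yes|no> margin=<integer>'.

d = (9, 17),  |d|² = 370;  R = 5+6 = 11,  c = 370−11² = 249
v_rel = (3, 9),  |v_rel|² = 90;  v_rel·d = (3)·(9) + (9)·(17) = 180
90·t² − 360·t + 249 = 0  ⇒  m = 180² − 90·249 = 9990
m = 9990 > 0,  v_rel·d = 180 > 0  ⇒  inside

inside=yes margin=9990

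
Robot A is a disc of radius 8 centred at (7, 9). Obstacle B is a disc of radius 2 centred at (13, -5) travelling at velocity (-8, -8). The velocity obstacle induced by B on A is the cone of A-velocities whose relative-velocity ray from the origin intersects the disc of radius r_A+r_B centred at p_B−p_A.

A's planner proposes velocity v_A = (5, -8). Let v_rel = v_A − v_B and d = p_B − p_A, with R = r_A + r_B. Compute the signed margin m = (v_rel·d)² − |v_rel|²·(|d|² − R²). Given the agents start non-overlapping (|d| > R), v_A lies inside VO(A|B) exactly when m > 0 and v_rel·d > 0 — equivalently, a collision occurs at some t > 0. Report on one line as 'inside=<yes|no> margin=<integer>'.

d = (6, -14),  |d|² = 232;  R = 8+2 = 10,  c = 232−10² = 132
v_rel = (13, 0),  |v_rel|² = 169;  v_rel·d = (13)·(6) + (0)·(-14) = 78
169·t² − 156·t + 132 = 0  ⇒  m = 78² − 169·132 = -16224
m = -16224 < 0,  v_rel·d = 78 > 0  ⇒  outside

inside=no margin=-16224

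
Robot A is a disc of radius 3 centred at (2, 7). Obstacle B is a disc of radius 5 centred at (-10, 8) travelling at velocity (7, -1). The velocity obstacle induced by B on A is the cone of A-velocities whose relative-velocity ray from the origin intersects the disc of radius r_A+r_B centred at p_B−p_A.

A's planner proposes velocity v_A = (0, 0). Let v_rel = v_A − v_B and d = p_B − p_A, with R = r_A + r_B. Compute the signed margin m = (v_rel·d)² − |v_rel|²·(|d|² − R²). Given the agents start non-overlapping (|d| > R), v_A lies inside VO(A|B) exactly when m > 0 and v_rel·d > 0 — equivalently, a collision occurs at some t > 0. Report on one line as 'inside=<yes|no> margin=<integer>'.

d = (-12, 1),  |d|² = 145;  R = 3+5 = 8,  c = 145−8² = 81
v_rel = (-7, 1),  |v_rel|² = 50;  v_rel·d = (-7)·(-12) + (1)·(1) = 85
50·t² − 170·t + 81 = 0  ⇒  m = 85² − 50·81 = 3175
m = 3175 > 0,  v_rel·d = 85 > 0  ⇒  inside

inside=yes margin=3175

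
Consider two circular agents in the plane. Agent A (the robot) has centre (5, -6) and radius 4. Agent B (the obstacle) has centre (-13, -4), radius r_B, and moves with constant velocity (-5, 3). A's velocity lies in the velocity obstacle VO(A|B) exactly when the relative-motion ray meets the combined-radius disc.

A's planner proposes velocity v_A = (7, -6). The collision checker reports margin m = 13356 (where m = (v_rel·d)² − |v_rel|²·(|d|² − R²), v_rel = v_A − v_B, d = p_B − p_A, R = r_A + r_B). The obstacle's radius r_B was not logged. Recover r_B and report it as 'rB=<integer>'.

m = 13356
d = (-18, 2);  v_rel = (12, -9),  |v_rel|² = 225
v_rel×d = (12)·(2) − (-9)·(-18) = -138
since m = R²·225 − (-138)²:  R² = (19044 + 13356) / 225 = 144
R = √144 = 12  ⇒  r_B = 12 − 4 = 8

rB=8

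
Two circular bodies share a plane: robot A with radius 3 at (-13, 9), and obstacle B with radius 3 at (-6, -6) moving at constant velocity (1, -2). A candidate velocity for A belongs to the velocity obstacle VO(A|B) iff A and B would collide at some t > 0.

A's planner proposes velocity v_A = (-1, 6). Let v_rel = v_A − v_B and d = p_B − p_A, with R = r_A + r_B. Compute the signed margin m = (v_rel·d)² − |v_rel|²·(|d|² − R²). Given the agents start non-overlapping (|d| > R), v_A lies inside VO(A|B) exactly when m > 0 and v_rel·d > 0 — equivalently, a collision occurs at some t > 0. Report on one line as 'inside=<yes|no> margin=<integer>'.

d = (7, -15),  |d|² = 274;  R = 3+3 = 6,  c = 274−6² = 238
v_rel = (-2, 8),  |v_rel|² = 68;  v_rel·d = (-2)·(7) + (8)·(-15) = -134
68·t² + 268·t + 238 = 0  ⇒  m = (-134)² − 68·238 = 1772
m = 1772 > 0,  v_rel·d = -134 < 0  ⇒  outside

inside=no margin=1772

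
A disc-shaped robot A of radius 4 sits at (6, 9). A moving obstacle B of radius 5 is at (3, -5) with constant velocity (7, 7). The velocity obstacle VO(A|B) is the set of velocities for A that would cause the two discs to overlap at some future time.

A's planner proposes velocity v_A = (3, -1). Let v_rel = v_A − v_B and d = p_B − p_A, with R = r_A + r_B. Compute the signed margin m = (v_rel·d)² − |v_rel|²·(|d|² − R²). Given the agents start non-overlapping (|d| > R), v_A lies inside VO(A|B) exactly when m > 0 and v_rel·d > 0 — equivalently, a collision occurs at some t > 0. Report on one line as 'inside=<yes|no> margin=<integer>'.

d = (-3, -14),  |d|² = 205;  R = 4+5 = 9,  c = 205−9² = 124
v_rel = (-4, -8),  |v_rel|² = 80;  v_rel·d = (-4)·(-3) + (-8)·(-14) = 124
80·t² − 248·t + 124 = 0  ⇒  m = 124² − 80·124 = 5456
m = 5456 > 0,  v_rel·d = 124 > 0  ⇒  inside

inside=yes margin=5456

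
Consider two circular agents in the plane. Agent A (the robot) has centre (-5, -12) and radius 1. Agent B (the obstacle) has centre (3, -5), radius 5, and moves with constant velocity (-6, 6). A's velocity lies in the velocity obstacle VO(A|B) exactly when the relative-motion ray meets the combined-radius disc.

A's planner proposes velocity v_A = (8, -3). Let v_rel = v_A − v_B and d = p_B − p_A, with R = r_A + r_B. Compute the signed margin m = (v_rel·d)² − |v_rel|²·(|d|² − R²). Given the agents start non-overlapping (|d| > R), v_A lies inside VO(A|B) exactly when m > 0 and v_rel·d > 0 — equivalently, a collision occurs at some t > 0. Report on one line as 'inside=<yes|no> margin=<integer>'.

d = (8, 7),  |d|² = 113;  R = 1+5 = 6,  c = 113−6² = 77
v_rel = (14, -9),  |v_rel|² = 277;  v_rel·d = (14)·(8) + (-9)·(7) = 49
277·t² − 98·t + 77 = 0  ⇒  m = 49² − 277·77 = -18928
m = -18928 < 0,  v_rel·d = 49 > 0  ⇒  outside

inside=no margin=-18928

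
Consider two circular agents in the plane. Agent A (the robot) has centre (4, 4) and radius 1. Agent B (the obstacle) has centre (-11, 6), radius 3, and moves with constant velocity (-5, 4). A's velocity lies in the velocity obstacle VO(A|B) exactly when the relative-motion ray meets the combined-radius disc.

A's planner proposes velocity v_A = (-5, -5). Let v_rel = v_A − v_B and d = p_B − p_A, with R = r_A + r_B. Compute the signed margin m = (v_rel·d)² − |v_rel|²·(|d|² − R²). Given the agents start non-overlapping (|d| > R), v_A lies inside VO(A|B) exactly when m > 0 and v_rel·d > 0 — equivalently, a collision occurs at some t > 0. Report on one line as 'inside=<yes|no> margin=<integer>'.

d = (-15, 2),  |d|² = 229;  R = 1+3 = 4,  c = 229−4² = 213
v_rel = (0, -9),  |v_rel|² = 81;  v_rel·d = (0)·(-15) + (-9)·(2) = -18
81·t² + 36·t + 213 = 0  ⇒  m = (-18)² − 81·213 = -16929
m = -16929 < 0,  v_rel·d = -18 < 0  ⇒  outside

inside=no margin=-16929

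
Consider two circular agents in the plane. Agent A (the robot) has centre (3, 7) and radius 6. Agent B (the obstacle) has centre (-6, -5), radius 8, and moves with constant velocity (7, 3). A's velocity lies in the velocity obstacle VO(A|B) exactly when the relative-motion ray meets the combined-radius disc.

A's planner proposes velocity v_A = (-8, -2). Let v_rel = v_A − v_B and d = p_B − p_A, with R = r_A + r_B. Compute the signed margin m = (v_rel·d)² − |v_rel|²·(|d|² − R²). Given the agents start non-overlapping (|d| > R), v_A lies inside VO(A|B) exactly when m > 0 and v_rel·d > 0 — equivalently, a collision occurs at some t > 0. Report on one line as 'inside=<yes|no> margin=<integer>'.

d = (-9, -12),  |d|² = 225;  R = 6+8 = 14,  c = 225−14² = 29
v_rel = (-15, -5),  |v_rel|² = 250;  v_rel·d = (-15)·(-9) + (-5)·(-12) = 195
250·t² − 390·t + 29 = 0  ⇒  m = 195² − 250·29 = 30775
m = 30775 > 0,  v_rel·d = 195 > 0  ⇒  inside

inside=yes margin=30775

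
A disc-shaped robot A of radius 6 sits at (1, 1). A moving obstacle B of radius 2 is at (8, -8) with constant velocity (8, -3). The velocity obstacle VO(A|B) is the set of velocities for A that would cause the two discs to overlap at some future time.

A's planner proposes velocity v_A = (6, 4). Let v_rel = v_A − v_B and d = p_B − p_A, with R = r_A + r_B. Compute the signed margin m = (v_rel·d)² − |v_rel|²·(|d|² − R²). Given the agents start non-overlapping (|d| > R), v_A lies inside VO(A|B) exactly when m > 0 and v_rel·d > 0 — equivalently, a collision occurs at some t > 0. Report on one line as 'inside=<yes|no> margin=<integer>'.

d = (7, -9),  |d|² = 130;  R = 6+2 = 8,  c = 130−8² = 66
v_rel = (-2, 7),  |v_rel|² = 53;  v_rel·d = (-2)·(7) + (7)·(-9) = -77
53·t² + 154·t + 66 = 0  ⇒  m = (-77)² − 53·66 = 2431
m = 2431 > 0,  v_rel·d = -77 < 0  ⇒  outside

inside=no margin=2431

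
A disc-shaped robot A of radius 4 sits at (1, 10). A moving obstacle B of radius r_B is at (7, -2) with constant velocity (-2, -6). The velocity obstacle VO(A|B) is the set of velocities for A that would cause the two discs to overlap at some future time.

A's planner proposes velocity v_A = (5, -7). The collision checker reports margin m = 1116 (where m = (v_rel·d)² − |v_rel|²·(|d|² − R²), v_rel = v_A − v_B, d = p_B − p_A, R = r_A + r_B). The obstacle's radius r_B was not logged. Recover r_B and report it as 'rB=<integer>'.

m = 1116
d = (6, -12);  v_rel = (7, -1),  |v_rel|² = 50
v_rel×d = (7)·(-12) − (-1)·(6) = -78
since m = R²·50 − (-78)²:  R² = (6084 + 1116) / 50 = 144
R = √144 = 12  ⇒  r_B = 12 − 4 = 8

rB=8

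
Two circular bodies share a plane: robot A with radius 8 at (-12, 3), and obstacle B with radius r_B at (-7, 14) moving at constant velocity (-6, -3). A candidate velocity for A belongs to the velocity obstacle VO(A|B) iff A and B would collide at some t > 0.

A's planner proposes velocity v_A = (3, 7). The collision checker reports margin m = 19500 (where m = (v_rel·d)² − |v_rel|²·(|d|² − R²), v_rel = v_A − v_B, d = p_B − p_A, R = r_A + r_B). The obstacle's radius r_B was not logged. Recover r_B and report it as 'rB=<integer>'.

m = 19500
d = (5, 11);  v_rel = (9, 10),  |v_rel|² = 181
v_rel×d = (9)·(11) − (10)·(5) = 49
since m = R²·181 − 49²:  R² = (2401 + 19500) / 181 = 121
R = √121 = 11  ⇒  r_B = 11 − 8 = 3

rB=3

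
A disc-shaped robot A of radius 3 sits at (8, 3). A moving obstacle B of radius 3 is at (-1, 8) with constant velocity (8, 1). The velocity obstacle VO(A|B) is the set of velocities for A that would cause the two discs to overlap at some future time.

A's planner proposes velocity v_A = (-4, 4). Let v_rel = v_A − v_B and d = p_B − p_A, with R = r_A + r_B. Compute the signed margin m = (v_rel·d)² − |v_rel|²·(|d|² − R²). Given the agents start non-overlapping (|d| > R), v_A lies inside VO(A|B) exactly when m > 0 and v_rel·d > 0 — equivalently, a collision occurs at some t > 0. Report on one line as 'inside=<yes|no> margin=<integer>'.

d = (-9, 5),  |d|² = 106;  R = 3+3 = 6,  c = 106−6² = 70
v_rel = (-12, 3),  |v_rel|² = 153;  v_rel·d = (-12)·(-9) + (3)·(5) = 123
153·t² − 246·t + 70 = 0  ⇒  m = 123² − 153·70 = 4419
m = 4419 > 0,  v_rel·d = 123 > 0  ⇒  inside

inside=yes margin=4419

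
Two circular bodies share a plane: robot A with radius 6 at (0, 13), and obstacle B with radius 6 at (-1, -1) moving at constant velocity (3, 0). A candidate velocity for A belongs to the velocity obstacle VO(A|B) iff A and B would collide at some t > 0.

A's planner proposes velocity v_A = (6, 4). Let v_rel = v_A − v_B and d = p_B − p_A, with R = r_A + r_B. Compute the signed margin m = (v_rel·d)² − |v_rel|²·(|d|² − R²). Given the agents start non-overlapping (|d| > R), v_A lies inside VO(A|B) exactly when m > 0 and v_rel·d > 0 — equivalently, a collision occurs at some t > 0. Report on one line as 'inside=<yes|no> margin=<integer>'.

d = (-1, -14),  |d|² = 197;  R = 6+6 = 12,  c = 197−12² = 53
v_rel = (3, 4),  |v_rel|² = 25;  v_rel·d = (3)·(-1) + (4)·(-14) = -59
25·t² + 118·t + 53 = 0  ⇒  m = (-59)² − 25·53 = 2156
m = 2156 > 0,  v_rel·d = -59 < 0  ⇒  outside

inside=no margin=2156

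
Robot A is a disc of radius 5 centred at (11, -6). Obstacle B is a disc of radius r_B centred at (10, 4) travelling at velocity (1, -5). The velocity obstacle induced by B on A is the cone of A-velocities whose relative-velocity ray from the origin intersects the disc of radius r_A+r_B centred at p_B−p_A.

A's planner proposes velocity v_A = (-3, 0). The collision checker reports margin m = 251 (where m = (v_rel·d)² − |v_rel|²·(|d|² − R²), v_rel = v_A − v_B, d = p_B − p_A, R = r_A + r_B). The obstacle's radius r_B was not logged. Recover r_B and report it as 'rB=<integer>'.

m = 251
d = (-1, 10);  v_rel = (-4, 5),  |v_rel|² = 41
v_rel×d = (-4)·(10) − (5)·(-1) = -35
since m = R²·41 − (-35)²:  R² = (1225 + 251) / 41 = 36
R = √36 = 6  ⇒  r_B = 6 − 5 = 1

rB=1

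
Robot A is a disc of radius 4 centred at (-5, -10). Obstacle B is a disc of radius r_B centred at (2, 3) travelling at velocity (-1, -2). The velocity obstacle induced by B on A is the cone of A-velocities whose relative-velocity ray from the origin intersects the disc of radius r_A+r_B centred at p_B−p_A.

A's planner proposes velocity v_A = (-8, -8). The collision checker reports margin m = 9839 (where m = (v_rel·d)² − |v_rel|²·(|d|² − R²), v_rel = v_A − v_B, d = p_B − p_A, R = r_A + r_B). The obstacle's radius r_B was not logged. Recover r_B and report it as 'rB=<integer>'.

m = 9839
d = (7, 13);  v_rel = (-7, -6),  |v_rel|² = 85
v_rel×d = (-7)·(13) − (-6)·(7) = -49
since m = R²·85 − (-49)²:  R² = (2401 + 9839) / 85 = 144
R = √144 = 12  ⇒  r_B = 12 − 4 = 8

rB=8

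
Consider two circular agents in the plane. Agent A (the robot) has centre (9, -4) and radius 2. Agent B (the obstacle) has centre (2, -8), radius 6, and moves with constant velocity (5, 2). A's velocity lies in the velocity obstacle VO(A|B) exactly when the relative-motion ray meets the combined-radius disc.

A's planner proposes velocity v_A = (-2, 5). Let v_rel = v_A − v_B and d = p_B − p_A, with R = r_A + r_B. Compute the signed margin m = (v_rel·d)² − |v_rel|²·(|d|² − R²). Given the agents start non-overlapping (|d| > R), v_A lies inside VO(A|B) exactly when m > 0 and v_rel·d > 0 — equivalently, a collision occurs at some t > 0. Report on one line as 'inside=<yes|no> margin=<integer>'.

d = (-7, -4),  |d|² = 65;  R = 2+6 = 8,  c = 65−8² = 1
v_rel = (-7, 3),  |v_rel|² = 58;  v_rel·d = (-7)·(-7) + (3)·(-4) = 37
58·t² − 74·t + 1 = 0  ⇒  m = 37² − 58·1 = 1311
m = 1311 > 0,  v_rel·d = 37 > 0  ⇒  inside

inside=yes margin=1311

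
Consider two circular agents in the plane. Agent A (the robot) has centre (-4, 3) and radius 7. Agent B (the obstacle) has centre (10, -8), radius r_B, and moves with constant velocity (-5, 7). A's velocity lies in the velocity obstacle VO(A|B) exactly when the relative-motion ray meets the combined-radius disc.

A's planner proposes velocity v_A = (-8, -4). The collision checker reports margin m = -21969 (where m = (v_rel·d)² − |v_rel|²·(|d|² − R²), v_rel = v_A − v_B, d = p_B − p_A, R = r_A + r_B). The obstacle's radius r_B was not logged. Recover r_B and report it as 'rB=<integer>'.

m = -21969
d = (14, -11);  v_rel = (-3, -11),  |v_rel|² = 130
v_rel×d = (-3)·(-11) − (-11)·(14) = 187
since m = R²·130 − 187²:  R² = (34969 + -21969) / 130 = 100
R = √100 = 10  ⇒  r_B = 10 − 7 = 3

rB=3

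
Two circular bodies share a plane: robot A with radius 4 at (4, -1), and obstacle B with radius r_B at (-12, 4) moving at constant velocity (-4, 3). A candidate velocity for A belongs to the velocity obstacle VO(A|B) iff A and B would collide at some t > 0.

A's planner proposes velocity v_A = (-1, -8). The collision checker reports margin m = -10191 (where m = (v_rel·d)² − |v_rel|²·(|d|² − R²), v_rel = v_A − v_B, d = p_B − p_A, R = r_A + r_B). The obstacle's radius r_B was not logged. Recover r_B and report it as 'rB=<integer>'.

m = -10191
d = (-16, 5);  v_rel = (3, -11),  |v_rel|² = 130
v_rel×d = (3)·(5) − (-11)·(-16) = -161
since m = R²·130 − (-161)²:  R² = (25921 + -10191) / 130 = 121
R = √121 = 11  ⇒  r_B = 11 − 4 = 7

rB=7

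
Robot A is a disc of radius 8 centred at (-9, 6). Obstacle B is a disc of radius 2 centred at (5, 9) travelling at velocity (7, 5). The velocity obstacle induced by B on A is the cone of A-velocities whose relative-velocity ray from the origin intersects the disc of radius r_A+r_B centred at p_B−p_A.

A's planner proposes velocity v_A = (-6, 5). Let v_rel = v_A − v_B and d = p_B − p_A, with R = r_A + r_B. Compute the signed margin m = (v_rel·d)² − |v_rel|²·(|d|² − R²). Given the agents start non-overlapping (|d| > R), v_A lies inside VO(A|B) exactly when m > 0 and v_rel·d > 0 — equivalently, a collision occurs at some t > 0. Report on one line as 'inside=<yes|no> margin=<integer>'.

d = (14, 3),  |d|² = 205;  R = 8+2 = 10,  c = 205−10² = 105
v_rel = (-13, 0),  |v_rel|² = 169;  v_rel·d = (-13)·(14) + (0)·(3) = -182
169·t² + 364·t + 105 = 0  ⇒  m = (-182)² − 169·105 = 15379
m = 15379 > 0,  v_rel·d = -182 < 0  ⇒  outside

inside=no margin=15379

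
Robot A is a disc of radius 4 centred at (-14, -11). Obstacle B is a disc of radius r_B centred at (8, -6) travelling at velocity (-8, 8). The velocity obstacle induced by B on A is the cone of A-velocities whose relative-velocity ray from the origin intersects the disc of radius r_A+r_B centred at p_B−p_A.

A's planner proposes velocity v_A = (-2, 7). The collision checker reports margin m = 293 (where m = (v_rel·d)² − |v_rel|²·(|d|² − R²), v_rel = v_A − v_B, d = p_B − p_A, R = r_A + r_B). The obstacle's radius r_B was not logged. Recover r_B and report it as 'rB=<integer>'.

m = 293
d = (22, 5);  v_rel = (6, -1),  |v_rel|² = 37
v_rel×d = (6)·(5) − (-1)·(22) = 52
since m = R²·37 − 52²:  R² = (2704 + 293) / 37 = 81
R = √81 = 9  ⇒  r_B = 9 − 4 = 5

rB=5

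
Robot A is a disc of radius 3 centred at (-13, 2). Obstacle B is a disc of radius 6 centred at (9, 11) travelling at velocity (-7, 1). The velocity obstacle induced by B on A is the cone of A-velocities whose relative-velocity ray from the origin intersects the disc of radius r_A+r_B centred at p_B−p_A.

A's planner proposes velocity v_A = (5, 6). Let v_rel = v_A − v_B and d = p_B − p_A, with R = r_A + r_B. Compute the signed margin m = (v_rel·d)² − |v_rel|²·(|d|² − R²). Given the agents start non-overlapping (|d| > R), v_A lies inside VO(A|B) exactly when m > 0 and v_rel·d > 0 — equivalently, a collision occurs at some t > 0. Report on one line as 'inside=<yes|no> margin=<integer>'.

d = (22, 9),  |d|² = 565;  R = 3+6 = 9,  c = 565−9² = 484
v_rel = (12, 5),  |v_rel|² = 169;  v_rel·d = (12)·(22) + (5)·(9) = 309
169·t² − 618·t + 484 = 0  ⇒  m = 309² − 169·484 = 13685
m = 13685 > 0,  v_rel·d = 309 > 0  ⇒  inside

inside=yes margin=13685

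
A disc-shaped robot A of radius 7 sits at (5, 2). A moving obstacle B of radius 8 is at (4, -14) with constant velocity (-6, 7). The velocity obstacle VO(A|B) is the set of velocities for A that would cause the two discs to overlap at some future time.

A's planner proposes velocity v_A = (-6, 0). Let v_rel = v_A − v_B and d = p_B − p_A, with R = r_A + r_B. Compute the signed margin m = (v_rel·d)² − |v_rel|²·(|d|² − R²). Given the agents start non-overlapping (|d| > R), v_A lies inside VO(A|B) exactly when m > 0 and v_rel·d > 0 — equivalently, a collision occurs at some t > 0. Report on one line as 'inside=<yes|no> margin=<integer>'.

d = (-1, -16),  |d|² = 257;  R = 7+8 = 15,  c = 257−15² = 32
v_rel = (0, -7),  |v_rel|² = 49;  v_rel·d = (0)·(-1) + (-7)·(-16) = 112
49·t² − 224·t + 32 = 0  ⇒  m = 112² − 49·32 = 10976
m = 10976 > 0,  v_rel·d = 112 > 0  ⇒  inside

inside=yes margin=10976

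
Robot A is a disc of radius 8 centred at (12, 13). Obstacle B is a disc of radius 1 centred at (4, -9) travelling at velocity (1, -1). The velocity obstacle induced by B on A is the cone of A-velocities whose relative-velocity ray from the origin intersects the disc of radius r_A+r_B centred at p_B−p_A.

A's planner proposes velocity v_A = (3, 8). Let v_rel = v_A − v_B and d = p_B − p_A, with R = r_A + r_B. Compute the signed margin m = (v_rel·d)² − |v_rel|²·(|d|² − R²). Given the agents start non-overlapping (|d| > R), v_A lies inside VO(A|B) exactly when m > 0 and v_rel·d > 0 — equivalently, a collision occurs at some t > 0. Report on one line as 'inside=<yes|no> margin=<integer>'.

d = (-8, -22),  |d|² = 548;  R = 8+1 = 9,  c = 548−9² = 467
v_rel = (2, 9),  |v_rel|² = 85;  v_rel·d = (2)·(-8) + (9)·(-22) = -214
85·t² + 428·t + 467 = 0  ⇒  m = (-214)² − 85·467 = 6101
m = 6101 > 0,  v_rel·d = -214 < 0  ⇒  outside

inside=no margin=6101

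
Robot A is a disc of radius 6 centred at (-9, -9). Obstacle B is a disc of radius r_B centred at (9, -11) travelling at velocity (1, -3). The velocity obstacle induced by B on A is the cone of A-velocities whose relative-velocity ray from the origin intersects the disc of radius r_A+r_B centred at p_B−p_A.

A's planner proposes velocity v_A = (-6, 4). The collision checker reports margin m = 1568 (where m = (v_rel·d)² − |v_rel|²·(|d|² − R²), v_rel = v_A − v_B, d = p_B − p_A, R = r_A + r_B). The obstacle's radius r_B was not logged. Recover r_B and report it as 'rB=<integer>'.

m = 1568
d = (18, -2);  v_rel = (-7, 7),  |v_rel|² = 98
v_rel×d = (-7)·(-2) − (7)·(18) = -112
since m = R²·98 − (-112)²:  R² = (12544 + 1568) / 98 = 144
R = √144 = 12  ⇒  r_B = 12 − 6 = 6

rB=6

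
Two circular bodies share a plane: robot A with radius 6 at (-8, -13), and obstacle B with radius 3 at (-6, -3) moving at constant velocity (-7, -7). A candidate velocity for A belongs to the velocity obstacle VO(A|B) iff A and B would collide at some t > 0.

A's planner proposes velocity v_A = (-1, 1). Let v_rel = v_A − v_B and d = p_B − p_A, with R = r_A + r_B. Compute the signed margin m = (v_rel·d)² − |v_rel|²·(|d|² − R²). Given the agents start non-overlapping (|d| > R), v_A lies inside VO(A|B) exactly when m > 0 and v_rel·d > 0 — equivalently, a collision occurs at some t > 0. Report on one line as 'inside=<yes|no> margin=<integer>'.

d = (2, 10),  |d|² = 104;  R = 6+3 = 9,  c = 104−9² = 23
v_rel = (6, 8),  |v_rel|² = 100;  v_rel·d = (6)·(2) + (8)·(10) = 92
100·t² − 184·t + 23 = 0  ⇒  m = 92² − 100·23 = 6164
m = 6164 > 0,  v_rel·d = 92 > 0  ⇒  inside

inside=yes margin=6164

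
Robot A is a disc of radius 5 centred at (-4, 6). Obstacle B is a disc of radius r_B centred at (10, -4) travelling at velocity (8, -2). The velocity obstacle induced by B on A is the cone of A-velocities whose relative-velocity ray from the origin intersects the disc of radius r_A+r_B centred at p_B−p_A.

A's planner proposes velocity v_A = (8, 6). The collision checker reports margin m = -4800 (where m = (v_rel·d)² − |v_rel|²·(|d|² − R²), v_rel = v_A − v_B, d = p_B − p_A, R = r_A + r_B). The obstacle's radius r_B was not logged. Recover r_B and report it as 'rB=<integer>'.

m = -4800
d = (14, -10);  v_rel = (0, 8),  |v_rel|² = 64
v_rel×d = (0)·(-10) − (8)·(14) = -112
since m = R²·64 − (-112)²:  R² = (12544 + -4800) / 64 = 121
R = √121 = 11  ⇒  r_B = 11 − 5 = 6

rB=6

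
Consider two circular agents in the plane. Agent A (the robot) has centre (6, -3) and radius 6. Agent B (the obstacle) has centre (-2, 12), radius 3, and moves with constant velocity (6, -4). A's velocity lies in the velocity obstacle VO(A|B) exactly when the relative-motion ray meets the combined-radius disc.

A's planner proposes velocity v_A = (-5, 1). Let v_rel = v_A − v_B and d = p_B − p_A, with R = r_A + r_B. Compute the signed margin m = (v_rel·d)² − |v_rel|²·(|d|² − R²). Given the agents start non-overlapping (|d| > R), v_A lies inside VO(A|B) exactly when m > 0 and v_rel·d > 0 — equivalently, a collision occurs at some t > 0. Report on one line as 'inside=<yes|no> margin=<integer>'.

d = (-8, 15),  |d|² = 289;  R = 6+3 = 9,  c = 289−9² = 208
v_rel = (-11, 5),  |v_rel|² = 146;  v_rel·d = (-11)·(-8) + (5)·(15) = 163
146·t² − 326·t + 208 = 0  ⇒  m = 163² − 146·208 = -3799
m = -3799 < 0,  v_rel·d = 163 > 0  ⇒  outside

inside=no margin=-3799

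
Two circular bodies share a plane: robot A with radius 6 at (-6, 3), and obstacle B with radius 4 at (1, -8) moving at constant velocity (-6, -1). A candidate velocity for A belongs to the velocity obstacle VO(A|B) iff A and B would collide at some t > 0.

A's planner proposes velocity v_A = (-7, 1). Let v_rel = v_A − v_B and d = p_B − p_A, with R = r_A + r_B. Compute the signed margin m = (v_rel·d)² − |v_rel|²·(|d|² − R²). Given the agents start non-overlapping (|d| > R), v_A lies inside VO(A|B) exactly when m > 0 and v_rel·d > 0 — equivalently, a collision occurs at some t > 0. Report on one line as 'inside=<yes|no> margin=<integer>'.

d = (7, -11),  |d|² = 170;  R = 6+4 = 10,  c = 170−10² = 70
v_rel = (-1, 2),  |v_rel|² = 5;  v_rel·d = (-1)·(7) + (2)·(-11) = -29
5·t² + 58·t + 70 = 0  ⇒  m = (-29)² − 5·70 = 491
m = 491 > 0,  v_rel·d = -29 < 0  ⇒  outside

inside=no margin=491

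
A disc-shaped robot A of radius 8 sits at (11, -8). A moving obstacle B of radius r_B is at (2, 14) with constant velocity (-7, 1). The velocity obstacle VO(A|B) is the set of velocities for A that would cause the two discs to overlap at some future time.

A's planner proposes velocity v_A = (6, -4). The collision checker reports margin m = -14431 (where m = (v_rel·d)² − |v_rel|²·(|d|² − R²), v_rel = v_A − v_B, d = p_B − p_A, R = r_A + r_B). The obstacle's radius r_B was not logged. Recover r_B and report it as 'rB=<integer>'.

m = -14431
d = (-9, 22);  v_rel = (13, -5),  |v_rel|² = 194
v_rel×d = (13)·(22) − (-5)·(-9) = 241
since m = R²·194 − 241²:  R² = (58081 + -14431) / 194 = 225
R = √225 = 15  ⇒  r_B = 15 − 8 = 7

rB=7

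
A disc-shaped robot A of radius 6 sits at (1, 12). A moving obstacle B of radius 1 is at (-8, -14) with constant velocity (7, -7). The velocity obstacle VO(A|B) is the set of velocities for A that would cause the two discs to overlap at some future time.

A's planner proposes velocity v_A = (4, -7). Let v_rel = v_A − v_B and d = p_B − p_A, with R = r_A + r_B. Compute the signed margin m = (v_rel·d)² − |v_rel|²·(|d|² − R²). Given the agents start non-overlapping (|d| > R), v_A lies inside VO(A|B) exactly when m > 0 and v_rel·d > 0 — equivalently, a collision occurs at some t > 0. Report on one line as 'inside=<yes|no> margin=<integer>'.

d = (-9, -26),  |d|² = 757;  R = 6+1 = 7,  c = 757−7² = 708
v_rel = (-3, 0),  |v_rel|² = 9;  v_rel·d = (-3)·(-9) + (0)·(-26) = 27
9·t² − 54·t + 708 = 0  ⇒  m = 27² − 9·708 = -5643
m = -5643 < 0,  v_rel·d = 27 > 0  ⇒  outside

inside=no margin=-5643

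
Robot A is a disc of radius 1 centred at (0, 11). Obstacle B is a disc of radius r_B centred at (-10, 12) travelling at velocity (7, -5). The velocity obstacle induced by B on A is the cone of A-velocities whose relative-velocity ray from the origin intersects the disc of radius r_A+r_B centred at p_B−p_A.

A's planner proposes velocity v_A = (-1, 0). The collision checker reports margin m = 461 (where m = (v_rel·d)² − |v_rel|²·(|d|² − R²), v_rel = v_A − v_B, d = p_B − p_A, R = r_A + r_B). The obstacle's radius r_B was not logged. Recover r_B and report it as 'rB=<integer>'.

m = 461
d = (-10, 1);  v_rel = (-8, 5),  |v_rel|² = 89
v_rel×d = (-8)·(1) − (5)·(-10) = 42
since m = R²·89 − 42²:  R² = (1764 + 461) / 89 = 25
R = √25 = 5  ⇒  r_B = 5 − 1 = 4

rB=4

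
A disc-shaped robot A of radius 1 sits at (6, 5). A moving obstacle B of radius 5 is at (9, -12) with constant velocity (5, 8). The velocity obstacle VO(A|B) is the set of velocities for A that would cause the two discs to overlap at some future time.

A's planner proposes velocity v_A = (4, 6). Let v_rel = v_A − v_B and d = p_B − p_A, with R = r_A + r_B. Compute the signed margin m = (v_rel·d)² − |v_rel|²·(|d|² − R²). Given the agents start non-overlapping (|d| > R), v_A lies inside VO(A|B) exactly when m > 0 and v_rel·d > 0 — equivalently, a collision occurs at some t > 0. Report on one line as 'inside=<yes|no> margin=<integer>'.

d = (3, -17),  |d|² = 298;  R = 1+5 = 6,  c = 298−6² = 262
v_rel = (-1, -2),  |v_rel|² = 5;  v_rel·d = (-1)·(3) + (-2)·(-17) = 31
5·t² − 62·t + 262 = 0  ⇒  m = 31² − 5·262 = -349
m = -349 < 0,  v_rel·d = 31 > 0  ⇒  outside

inside=no margin=-349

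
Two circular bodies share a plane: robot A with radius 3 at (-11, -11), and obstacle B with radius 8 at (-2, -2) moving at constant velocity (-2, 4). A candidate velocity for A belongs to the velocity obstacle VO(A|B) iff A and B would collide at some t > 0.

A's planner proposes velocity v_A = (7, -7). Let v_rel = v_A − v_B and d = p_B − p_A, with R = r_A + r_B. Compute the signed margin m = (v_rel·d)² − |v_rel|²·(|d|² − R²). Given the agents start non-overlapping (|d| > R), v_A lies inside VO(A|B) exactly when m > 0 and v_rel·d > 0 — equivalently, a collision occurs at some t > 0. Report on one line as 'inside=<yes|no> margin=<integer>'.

d = (9, 9),  |d|² = 162;  R = 3+8 = 11,  c = 162−11² = 41
v_rel = (9, -11),  |v_rel|² = 202;  v_rel·d = (9)·(9) + (-11)·(9) = -18
202·t² + 36·t + 41 = 0  ⇒  m = (-18)² − 202·41 = -7958
m = -7958 < 0,  v_rel·d = -18 < 0  ⇒  outside

inside=no margin=-7958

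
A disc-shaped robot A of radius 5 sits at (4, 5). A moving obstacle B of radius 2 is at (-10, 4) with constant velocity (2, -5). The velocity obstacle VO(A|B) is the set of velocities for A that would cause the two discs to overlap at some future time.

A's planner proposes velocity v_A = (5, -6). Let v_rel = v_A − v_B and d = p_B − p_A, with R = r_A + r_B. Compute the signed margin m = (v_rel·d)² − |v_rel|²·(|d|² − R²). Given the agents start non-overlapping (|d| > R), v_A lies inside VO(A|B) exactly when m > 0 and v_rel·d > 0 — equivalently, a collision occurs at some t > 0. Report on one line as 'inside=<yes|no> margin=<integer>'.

d = (-14, -1),  |d|² = 197;  R = 5+2 = 7,  c = 197−7² = 148
v_rel = (3, -1),  |v_rel|² = 10;  v_rel·d = (3)·(-14) + (-1)·(-1) = -41
10·t² + 82·t + 148 = 0  ⇒  m = (-41)² − 10·148 = 201
m = 201 > 0,  v_rel·d = -41 < 0  ⇒  outside

inside=no margin=201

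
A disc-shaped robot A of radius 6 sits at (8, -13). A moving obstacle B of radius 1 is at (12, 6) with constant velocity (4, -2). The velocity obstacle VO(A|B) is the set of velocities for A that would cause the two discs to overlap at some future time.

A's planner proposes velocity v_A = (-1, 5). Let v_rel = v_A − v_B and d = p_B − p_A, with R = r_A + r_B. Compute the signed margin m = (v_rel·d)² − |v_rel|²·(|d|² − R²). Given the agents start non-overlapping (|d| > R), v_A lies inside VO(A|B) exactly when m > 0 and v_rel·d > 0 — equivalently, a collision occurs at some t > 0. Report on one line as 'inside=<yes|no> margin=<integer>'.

d = (4, 19),  |d|² = 377;  R = 6+1 = 7,  c = 377−7² = 328
v_rel = (-5, 7),  |v_rel|² = 74;  v_rel·d = (-5)·(4) + (7)·(19) = 113
74·t² − 226·t + 328 = 0  ⇒  m = 113² − 74·328 = -11503
m = -11503 < 0,  v_rel·d = 113 > 0  ⇒  outside

inside=no margin=-11503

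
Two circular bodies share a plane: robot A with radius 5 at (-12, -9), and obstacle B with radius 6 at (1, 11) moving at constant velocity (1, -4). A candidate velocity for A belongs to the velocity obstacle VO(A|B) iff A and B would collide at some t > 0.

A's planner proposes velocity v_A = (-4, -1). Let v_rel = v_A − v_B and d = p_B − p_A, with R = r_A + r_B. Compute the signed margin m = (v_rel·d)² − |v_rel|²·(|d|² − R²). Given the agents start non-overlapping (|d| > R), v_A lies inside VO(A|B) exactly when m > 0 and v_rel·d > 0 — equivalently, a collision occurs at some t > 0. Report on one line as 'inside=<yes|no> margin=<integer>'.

d = (13, 20),  |d|² = 569;  R = 5+6 = 11,  c = 569−11² = 448
v_rel = (-5, 3),  |v_rel|² = 34;  v_rel·d = (-5)·(13) + (3)·(20) = -5
34·t² + 10·t + 448 = 0  ⇒  m = (-5)² − 34·448 = -15207
m = -15207 < 0,  v_rel·d = -5 < 0  ⇒  outside

inside=no margin=-15207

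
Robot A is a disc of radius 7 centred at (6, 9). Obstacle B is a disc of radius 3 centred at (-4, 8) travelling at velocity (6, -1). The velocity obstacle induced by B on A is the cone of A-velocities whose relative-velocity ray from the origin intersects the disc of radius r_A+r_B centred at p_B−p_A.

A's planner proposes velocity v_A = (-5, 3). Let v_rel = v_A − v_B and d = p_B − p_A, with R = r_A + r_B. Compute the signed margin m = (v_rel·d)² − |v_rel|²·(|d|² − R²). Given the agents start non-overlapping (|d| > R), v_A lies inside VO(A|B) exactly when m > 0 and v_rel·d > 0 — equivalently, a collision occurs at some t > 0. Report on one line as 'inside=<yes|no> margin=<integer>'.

d = (-10, -1),  |d|² = 101;  R = 7+3 = 10,  c = 101−10² = 1
v_rel = (-11, 4),  |v_rel|² = 137;  v_rel·d = (-11)·(-10) + (4)·(-1) = 106
137·t² − 212·t + 1 = 0  ⇒  m = 106² − 137·1 = 11099
m = 11099 > 0,  v_rel·d = 106 > 0  ⇒  inside

inside=yes margin=11099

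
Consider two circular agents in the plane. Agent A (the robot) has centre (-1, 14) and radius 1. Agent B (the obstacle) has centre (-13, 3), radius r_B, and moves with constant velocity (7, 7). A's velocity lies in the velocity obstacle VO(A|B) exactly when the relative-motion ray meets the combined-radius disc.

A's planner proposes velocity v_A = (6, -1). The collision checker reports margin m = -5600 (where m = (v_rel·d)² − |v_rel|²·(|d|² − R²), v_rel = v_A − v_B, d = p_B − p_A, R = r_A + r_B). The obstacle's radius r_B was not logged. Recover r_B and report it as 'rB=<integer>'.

m = -5600
d = (-12, -11);  v_rel = (-1, -8),  |v_rel|² = 65
v_rel×d = (-1)·(-11) − (-8)·(-12) = -85
since m = R²·65 − (-85)²:  R² = (7225 + -5600) / 65 = 25
R = √25 = 5  ⇒  r_B = 5 − 1 = 4

rB=4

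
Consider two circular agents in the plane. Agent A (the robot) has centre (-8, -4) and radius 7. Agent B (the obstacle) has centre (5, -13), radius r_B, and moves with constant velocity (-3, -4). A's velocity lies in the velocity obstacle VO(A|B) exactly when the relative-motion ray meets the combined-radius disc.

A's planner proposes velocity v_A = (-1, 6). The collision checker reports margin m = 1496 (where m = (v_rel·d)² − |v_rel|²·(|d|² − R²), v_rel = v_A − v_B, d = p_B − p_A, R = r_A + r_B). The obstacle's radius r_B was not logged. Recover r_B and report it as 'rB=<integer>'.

m = 1496
d = (13, -9);  v_rel = (2, 10),  |v_rel|² = 104
v_rel×d = (2)·(-9) − (10)·(13) = -148
since m = R²·104 − (-148)²:  R² = (21904 + 1496) / 104 = 225
R = √225 = 15  ⇒  r_B = 15 − 7 = 8

rB=8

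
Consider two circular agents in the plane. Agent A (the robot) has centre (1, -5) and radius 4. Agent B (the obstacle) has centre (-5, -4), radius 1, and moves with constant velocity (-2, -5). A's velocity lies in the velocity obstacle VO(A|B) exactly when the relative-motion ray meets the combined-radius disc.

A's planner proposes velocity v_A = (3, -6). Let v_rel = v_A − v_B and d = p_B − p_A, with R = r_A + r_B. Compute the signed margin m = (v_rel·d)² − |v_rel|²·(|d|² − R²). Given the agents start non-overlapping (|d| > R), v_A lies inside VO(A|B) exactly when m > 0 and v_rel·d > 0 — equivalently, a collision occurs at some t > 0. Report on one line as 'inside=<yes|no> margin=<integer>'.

d = (-6, 1),  |d|² = 37;  R = 4+1 = 5,  c = 37−5² = 12
v_rel = (5, -1),  |v_rel|² = 26;  v_rel·d = (5)·(-6) + (-1)·(1) = -31
26·t² + 62·t + 12 = 0  ⇒  m = (-31)² − 26·12 = 649
m = 649 > 0,  v_rel·d = -31 < 0  ⇒  outside

inside=no margin=649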